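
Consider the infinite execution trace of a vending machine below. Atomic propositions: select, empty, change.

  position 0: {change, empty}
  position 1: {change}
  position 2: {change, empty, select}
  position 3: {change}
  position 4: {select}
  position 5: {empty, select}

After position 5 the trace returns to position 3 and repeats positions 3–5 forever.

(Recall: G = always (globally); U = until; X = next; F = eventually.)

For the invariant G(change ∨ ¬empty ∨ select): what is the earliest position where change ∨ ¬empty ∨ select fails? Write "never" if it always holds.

change ∨ ¬empty ∨ select holds at every position 0..5, and those are all the positions the trace ever visits, so the invariant G(change ∨ ¬empty ∨ select) is never violated.

never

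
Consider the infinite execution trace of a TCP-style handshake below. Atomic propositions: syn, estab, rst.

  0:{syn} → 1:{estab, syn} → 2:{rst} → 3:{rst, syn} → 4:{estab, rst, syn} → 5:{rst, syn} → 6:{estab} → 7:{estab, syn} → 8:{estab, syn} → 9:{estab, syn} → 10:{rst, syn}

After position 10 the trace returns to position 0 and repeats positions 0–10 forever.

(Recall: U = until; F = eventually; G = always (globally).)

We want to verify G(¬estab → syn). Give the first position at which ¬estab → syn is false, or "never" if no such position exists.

2

Check ¬estab → syn at each position in order: 0 ✓, 1 ✓.
At position 2 the labels are {rst}, so ¬estab → syn is false there. This is the first violation.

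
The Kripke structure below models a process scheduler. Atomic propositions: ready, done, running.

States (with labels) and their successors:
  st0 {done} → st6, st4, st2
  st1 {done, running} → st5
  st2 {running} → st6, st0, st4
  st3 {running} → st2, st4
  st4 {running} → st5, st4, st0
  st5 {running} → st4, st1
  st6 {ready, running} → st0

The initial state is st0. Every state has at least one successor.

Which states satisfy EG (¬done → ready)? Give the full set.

States satisfying ¬done → ready: {st0, st1, st6}.
States satisfying EG (¬done → ready): {st0, st6}.

{st0, st6}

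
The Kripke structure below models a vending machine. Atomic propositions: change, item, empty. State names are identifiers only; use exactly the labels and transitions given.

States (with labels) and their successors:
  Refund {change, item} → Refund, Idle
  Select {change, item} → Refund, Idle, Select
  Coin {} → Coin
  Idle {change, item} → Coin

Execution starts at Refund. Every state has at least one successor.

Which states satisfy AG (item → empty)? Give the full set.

{Coin}

States satisfying item → empty: {Coin}.
States satisfying AG (item → empty): {Coin}.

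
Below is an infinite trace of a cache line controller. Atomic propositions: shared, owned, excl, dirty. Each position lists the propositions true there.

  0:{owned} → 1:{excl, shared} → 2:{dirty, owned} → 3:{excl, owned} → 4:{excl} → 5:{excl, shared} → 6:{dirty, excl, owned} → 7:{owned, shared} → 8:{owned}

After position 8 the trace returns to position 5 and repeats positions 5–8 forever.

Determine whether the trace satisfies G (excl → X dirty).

excl → X dirty must hold at every position from 0 onward. It fails at position 3, so G (excl → X dirty) is false.
Positions where excl holds: 1, 3, 4, 5, 6.
Check X dirty at each: 1→ok, 3→fails, 4→fails, 5→ok, 6→fails.

Violated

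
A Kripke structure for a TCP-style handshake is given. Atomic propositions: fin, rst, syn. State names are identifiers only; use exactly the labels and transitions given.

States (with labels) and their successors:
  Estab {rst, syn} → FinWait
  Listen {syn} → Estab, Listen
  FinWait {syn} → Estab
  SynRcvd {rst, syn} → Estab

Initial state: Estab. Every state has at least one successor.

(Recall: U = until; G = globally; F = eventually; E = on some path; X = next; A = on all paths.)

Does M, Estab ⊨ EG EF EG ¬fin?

States satisfying EF EG ¬fin: {Estab, Listen, FinWait, SynRcvd}.
States satisfying EG EF EG ¬fin: {Estab, Listen, FinWait, SynRcvd}.
Estab ∈ Sat(EG EF EG ¬fin).

Yes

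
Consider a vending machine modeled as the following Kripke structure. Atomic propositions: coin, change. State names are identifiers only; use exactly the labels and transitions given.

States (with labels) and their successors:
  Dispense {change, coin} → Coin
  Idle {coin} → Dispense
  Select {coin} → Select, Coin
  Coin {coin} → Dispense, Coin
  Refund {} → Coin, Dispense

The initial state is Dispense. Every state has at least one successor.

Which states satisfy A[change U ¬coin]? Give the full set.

States satisfying change: {Dispense}.
States satisfying ¬coin: {Refund}.
States satisfying A[change U ¬coin]: {Refund}.

{Refund}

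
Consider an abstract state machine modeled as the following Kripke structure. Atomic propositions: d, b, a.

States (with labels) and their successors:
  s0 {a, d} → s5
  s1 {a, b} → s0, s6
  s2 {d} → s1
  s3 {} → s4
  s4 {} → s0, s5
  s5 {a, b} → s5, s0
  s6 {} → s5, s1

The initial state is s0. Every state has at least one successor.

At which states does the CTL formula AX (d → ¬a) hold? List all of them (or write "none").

States satisfying d → ¬a: {s1, s2, s3, s4, s5, s6}.
States satisfying AX (d → ¬a): {s0, s2, s3, s6}.

{s0, s2, s3, s6}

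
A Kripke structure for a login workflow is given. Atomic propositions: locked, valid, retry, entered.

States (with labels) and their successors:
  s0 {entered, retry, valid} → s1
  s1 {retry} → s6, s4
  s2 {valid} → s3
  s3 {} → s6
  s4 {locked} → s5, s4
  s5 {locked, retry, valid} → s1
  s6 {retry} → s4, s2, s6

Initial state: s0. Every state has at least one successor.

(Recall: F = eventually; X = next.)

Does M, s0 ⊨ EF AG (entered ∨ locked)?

No

States satisfying AG (entered ∨ locked): ∅.
States satisfying EF AG (entered ∨ locked): ∅.
No suitable path/successor from s0 witnesses the formula.
s0 ∉ Sat(EF AG (entered ∨ locked)).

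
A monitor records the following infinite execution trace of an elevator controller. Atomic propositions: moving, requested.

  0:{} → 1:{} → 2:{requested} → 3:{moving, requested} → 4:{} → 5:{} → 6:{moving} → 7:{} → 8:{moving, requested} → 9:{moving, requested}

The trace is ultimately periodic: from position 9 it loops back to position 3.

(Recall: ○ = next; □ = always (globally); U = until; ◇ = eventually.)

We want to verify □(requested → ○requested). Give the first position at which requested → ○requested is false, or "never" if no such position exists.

Check requested → ○requested at each position in order: 0 ✓, 1 ✓, 2 ✓.
At position 3 the labels are {moving, requested} and the next position 4 has {}, so requested → ○requested is false there. This is the first violation.

3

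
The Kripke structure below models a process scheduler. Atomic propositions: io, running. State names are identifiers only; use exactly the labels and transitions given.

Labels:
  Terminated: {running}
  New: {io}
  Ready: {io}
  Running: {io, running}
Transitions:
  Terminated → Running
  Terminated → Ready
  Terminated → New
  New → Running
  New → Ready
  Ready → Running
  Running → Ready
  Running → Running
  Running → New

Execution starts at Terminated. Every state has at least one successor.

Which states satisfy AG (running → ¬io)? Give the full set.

States satisfying running → ¬io: {Terminated, New, Ready}.
States satisfying AG (running → ¬io): ∅.

none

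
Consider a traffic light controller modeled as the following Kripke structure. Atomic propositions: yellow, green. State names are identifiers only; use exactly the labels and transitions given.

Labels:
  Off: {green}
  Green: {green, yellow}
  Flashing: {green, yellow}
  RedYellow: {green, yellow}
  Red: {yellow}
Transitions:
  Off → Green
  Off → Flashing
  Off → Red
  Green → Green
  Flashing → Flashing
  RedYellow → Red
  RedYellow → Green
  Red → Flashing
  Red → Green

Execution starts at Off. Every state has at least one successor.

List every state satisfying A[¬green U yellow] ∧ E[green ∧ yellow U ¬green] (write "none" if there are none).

{RedYellow, Red}

States satisfying ¬green: {Red}.
States satisfying yellow: {Green, Flashing, RedYellow, Red}.
States satisfying A[¬green U yellow]: {Green, Flashing, RedYellow, Red}.
States satisfying green ∧ yellow: {Green, Flashing, RedYellow}.
States satisfying E[green ∧ yellow U ¬green]: {RedYellow, Red}.
States satisfying A[¬green U yellow] ∧ E[green ∧ yellow U ¬green]: {RedYellow, Red}.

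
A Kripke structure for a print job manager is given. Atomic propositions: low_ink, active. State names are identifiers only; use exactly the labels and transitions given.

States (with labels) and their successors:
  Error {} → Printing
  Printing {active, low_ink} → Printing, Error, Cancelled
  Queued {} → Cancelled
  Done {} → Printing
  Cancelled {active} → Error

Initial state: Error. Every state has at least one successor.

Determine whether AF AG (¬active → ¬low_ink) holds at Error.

Yes

States satisfying AG (¬active → ¬low_ink): {Error, Printing, Queued, Done, Cancelled}.
States satisfying AF AG (¬active → ¬low_ink): {Error, Printing, Queued, Done, Cancelled}.
Error ∈ Sat(AF AG (¬active → ¬low_ink)).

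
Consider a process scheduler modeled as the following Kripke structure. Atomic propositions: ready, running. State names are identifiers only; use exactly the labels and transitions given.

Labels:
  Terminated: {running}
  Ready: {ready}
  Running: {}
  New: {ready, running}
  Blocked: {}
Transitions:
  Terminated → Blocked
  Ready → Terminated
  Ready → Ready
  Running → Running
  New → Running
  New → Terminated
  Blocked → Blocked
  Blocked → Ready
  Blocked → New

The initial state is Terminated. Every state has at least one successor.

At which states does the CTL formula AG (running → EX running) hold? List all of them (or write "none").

States satisfying running → EX running: {Ready, Running, New, Blocked}.
States satisfying AG (running → EX running): {Running}.

{Running}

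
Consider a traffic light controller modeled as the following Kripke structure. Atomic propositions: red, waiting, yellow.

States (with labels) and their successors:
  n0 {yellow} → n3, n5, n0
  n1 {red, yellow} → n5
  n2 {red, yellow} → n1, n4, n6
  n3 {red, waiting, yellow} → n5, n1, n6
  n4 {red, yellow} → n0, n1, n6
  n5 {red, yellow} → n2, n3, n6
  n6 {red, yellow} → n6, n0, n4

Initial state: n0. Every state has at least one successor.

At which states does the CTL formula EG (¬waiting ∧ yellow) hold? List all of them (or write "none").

States satisfying ¬waiting ∧ yellow: {n0, n1, n2, n4, n5, n6}.
States satisfying EG (¬waiting ∧ yellow): {n0, n1, n2, n4, n5, n6}.

{n0, n1, n2, n4, n5, n6}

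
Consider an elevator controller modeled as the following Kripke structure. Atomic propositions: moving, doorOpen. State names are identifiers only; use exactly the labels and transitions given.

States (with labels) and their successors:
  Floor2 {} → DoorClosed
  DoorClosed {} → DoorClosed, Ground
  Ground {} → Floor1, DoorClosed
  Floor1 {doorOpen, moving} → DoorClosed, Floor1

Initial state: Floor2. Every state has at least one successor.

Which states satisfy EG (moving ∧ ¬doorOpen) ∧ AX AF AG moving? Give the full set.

States satisfying moving ∧ ¬doorOpen: ∅.
States satisfying EG (moving ∧ ¬doorOpen): ∅.
States satisfying AF AG moving: ∅.
States satisfying AX AF AG moving: ∅.
States satisfying EG (moving ∧ ¬doorOpen) ∧ AX AF AG moving: ∅.

none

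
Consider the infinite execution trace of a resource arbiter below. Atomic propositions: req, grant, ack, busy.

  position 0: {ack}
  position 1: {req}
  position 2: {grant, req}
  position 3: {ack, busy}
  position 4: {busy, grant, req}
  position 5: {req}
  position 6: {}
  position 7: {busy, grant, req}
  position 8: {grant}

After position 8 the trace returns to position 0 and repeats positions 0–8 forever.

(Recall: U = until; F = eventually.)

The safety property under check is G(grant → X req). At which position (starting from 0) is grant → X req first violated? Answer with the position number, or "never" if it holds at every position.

Check grant → X req at each position in order: 0 ✓, 1 ✓.
At position 2 the labels are {grant, req} and the next position 3 has {ack, busy}, so grant → X req is false there. This is the first violation.

2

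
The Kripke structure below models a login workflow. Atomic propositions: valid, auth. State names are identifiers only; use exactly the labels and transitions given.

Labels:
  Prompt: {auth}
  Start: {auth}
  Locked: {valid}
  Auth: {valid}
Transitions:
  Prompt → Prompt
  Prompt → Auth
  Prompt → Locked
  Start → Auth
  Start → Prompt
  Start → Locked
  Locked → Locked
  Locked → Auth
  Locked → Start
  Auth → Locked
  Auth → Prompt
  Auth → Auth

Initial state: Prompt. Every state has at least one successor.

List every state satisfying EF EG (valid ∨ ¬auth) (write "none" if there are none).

{Prompt, Start, Locked, Auth}

States satisfying EG (valid ∨ ¬auth): {Locked, Auth}.
States satisfying EF EG (valid ∨ ¬auth): {Prompt, Start, Locked, Auth}.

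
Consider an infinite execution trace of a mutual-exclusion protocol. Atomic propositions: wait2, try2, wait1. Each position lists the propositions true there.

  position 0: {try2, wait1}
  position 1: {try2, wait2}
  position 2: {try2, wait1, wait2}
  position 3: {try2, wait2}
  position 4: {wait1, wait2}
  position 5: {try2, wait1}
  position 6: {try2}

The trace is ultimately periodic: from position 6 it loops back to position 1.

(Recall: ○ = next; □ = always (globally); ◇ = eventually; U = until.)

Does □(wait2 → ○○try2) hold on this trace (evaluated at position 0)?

Does not hold

wait2 → ○○try2 must hold at every position from 0 onward. It fails at position 2, so □(wait2 → ○○try2) is false.
Positions where wait2 holds: 1, 2, 3, 4.
Check ○○try2 at each: 1→ok, 2→fails, 3→ok, 4→ok.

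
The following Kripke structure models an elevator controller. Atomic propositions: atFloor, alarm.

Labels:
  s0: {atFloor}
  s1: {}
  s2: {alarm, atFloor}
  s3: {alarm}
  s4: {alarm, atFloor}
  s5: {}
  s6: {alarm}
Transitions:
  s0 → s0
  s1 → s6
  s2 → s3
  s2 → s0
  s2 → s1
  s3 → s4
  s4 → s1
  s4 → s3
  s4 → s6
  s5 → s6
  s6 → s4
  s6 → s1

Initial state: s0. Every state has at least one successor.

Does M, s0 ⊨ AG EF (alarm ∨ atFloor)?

Satisfied

States satisfying EF (alarm ∨ atFloor): {s0, s1, s2, s3, s4, s5, s6}.
States satisfying AG EF (alarm ∨ atFloor): {s0, s1, s2, s3, s4, s5, s6}.
Every state reachable from s0 satisfies EF (alarm ∨ atFloor).
s0 ∈ Sat(AG EF (alarm ∨ atFloor)).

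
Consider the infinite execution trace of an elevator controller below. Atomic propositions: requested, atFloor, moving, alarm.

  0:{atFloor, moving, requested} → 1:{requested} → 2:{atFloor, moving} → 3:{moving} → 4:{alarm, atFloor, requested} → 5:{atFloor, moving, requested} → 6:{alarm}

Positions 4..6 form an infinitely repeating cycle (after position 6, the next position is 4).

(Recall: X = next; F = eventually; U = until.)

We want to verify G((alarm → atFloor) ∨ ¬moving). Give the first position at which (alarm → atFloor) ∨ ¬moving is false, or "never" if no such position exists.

(alarm → atFloor) ∨ ¬moving holds at every position 0..6, and those are all the positions the trace ever visits, so the invariant G((alarm → atFloor) ∨ ¬moving) is never violated.

never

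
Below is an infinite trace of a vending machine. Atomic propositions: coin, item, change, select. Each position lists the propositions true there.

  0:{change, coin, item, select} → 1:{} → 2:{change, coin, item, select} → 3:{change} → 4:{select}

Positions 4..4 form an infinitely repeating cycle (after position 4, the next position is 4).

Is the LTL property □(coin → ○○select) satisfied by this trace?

Holds

coin → ○○select holds at every position 0..4, and those are all positions ever visited, so □(coin → ○○select) holds.
Positions where coin holds: 0, 2.
Check ○○select at each: 0→ok, 2→ok.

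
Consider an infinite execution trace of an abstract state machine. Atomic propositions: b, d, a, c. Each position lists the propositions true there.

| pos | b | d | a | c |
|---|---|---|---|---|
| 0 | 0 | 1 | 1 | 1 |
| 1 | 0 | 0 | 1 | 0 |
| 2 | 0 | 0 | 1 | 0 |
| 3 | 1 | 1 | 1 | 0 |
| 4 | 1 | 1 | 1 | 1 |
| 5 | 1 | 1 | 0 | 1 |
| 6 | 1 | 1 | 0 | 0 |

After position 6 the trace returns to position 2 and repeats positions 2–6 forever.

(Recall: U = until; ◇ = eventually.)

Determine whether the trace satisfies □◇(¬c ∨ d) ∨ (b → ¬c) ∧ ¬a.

◇(¬c ∨ d) holds at every position 0..6, and those are all positions ever visited, so □◇(¬c ∨ d) holds.
At position 0: □◇(¬c ∨ d) is true; (b → ¬c) ∧ ¬a is false; so □◇(¬c ∨ d) ∨ (b → ¬c) ∧ ¬a is true.

Yes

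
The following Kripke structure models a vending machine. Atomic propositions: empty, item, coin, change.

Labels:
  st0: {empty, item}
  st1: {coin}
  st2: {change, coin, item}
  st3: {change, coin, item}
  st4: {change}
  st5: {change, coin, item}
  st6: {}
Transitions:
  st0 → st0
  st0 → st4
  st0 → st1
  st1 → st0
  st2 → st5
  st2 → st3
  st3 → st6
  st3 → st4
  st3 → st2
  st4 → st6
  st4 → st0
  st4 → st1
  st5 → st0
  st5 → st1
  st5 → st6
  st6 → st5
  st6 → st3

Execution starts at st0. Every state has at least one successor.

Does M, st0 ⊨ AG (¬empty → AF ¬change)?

Violated

States satisfying ¬empty → AF ¬change: {st0, st1, st4, st5, st6}.
States satisfying AG (¬empty → AF ¬change): ∅.
st2 is reachable from st0 and violates ¬empty → AF ¬change, so AG fails at st0.
st0 ∉ Sat(AG (¬empty → AF ¬change)).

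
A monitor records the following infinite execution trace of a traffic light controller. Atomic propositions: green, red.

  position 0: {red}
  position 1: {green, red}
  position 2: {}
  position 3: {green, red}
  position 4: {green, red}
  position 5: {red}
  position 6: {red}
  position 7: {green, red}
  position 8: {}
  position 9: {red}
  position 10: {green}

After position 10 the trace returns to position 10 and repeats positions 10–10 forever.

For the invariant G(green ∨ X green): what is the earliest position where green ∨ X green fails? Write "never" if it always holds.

5

Check green ∨ X green at each position in order: 0 ✓, 1 ✓, 2 ✓, 3 ✓, 4 ✓.
At position 5 the labels are {red} and the next position 6 has {red}, so green ∨ X green is false there. This is the first violation.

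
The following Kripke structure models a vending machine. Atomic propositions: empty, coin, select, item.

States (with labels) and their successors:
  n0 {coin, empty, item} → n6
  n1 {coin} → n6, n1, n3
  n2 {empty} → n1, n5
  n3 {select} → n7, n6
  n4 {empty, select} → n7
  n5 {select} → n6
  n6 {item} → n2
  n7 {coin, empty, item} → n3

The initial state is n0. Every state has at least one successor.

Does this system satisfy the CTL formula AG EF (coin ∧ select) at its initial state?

States satisfying EF (coin ∧ select): ∅.
States satisfying AG EF (coin ∧ select): ∅.
n0 is reachable from n0 and violates EF (coin ∧ select), so AG fails at n0.
n0 ∉ Sat(AG EF (coin ∧ select)).

Violated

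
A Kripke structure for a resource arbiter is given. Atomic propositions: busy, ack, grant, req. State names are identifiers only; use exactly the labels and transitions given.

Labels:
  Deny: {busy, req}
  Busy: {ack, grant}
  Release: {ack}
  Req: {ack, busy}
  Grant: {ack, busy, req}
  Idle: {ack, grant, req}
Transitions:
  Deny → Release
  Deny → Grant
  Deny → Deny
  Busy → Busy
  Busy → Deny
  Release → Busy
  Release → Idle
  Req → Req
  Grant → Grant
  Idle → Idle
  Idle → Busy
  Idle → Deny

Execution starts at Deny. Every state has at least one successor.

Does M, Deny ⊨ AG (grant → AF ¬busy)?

States satisfying grant → AF ¬busy: {Deny, Busy, Release, Req, Grant, Idle}.
States satisfying AG (grant → AF ¬busy): {Deny, Busy, Release, Req, Grant, Idle}.
Every state reachable from Deny satisfies grant → AF ¬busy.
Deny ∈ Sat(AG (grant → AF ¬busy)).

Satisfied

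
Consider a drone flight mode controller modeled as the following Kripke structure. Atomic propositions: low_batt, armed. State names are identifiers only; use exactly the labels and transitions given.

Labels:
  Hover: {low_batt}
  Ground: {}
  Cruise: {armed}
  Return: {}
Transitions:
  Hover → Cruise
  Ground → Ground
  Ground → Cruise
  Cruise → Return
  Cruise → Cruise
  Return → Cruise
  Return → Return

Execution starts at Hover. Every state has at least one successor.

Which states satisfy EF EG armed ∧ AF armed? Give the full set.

{Hover, Cruise}

States satisfying EG armed: {Cruise}.
States satisfying EF EG armed: {Hover, Ground, Cruise, Return}.
States satisfying armed: {Cruise}.
States satisfying AF armed: {Hover, Cruise}.
States satisfying EF EG armed ∧ AF armed: {Hover, Cruise}.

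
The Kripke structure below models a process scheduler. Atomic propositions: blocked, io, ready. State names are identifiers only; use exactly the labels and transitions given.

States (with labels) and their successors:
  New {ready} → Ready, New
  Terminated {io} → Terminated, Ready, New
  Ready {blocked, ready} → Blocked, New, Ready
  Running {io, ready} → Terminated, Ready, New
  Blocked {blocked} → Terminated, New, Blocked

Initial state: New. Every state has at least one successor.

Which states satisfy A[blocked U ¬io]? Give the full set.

States satisfying blocked: {Ready, Blocked}.
States satisfying ¬io: {New, Ready, Blocked}.
States satisfying A[blocked U ¬io]: {New, Ready, Blocked}.

{New, Ready, Blocked}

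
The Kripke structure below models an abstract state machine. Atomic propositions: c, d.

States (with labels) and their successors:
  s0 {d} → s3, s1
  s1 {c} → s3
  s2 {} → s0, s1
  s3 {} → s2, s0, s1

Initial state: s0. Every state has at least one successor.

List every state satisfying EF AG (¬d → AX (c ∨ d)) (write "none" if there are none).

none

States satisfying AG (¬d → AX (c ∨ d)): ∅.
States satisfying EF AG (¬d → AX (c ∨ d)): ∅.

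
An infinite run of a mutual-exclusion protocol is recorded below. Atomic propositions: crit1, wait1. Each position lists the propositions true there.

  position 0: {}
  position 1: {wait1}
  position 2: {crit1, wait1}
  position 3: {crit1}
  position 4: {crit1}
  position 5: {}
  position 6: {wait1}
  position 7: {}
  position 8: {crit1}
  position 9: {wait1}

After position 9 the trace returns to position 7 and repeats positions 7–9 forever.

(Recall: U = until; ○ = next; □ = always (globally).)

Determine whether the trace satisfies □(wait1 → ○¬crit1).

Does not hold

wait1 → ○¬crit1 must hold at every position from 0 onward. It fails at position 1, so □(wait1 → ○¬crit1) is false.
Positions where wait1 holds: 1, 2, 6, 9.
Check ○¬crit1 at each: 1→fails, 2→fails, 6→ok, 9→ok.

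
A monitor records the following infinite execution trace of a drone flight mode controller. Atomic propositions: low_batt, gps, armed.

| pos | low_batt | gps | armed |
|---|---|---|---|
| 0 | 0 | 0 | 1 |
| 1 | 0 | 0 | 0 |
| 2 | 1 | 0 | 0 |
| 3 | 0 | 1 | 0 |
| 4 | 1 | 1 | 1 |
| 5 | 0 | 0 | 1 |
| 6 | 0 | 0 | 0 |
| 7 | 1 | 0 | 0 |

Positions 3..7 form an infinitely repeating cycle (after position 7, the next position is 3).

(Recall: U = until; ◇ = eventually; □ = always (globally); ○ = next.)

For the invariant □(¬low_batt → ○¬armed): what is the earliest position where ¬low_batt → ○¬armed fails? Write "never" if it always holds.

Check ¬low_batt → ○¬armed at each position in order: 0 ✓, 1 ✓, 2 ✓.
At position 3 the labels are {gps} and the next position 4 has {armed, gps, low_batt}, so ¬low_batt → ○¬armed is false there. This is the first violation.

3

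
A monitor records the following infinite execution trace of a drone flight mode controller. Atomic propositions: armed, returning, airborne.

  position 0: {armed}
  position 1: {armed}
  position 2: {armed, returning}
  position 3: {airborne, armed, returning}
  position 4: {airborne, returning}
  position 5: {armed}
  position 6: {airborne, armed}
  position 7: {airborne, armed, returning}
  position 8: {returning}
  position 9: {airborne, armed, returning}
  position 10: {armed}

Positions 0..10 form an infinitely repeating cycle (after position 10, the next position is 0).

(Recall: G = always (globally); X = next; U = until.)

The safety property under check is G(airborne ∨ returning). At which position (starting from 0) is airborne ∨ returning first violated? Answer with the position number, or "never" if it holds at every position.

At position 0 the labels are {armed}, so airborne ∨ returning is false there. This is the first violation.

0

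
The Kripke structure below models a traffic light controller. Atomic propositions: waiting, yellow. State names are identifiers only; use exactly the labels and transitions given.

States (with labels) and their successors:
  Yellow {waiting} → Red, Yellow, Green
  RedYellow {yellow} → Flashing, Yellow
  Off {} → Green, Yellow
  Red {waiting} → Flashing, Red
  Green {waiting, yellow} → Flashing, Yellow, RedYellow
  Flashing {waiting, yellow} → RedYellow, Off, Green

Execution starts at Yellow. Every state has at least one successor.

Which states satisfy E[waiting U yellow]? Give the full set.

{Yellow, RedYellow, Red, Green, Flashing}

States satisfying waiting: {Yellow, Red, Green, Flashing}.
States satisfying yellow: {RedYellow, Green, Flashing}.
States satisfying E[waiting U yellow]: {Yellow, RedYellow, Red, Green, Flashing}.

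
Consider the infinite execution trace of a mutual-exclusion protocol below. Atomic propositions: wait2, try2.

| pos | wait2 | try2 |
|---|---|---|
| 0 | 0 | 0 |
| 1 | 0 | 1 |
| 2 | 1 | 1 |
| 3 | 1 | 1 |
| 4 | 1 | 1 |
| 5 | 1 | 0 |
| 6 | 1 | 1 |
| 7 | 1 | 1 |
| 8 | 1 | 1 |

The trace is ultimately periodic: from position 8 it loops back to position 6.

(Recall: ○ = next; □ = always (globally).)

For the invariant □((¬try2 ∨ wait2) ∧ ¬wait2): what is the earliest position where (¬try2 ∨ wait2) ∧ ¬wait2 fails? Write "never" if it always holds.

Check (¬try2 ∨ wait2) ∧ ¬wait2 at each position in order: 0 ✓.
At position 1 the labels are {try2}, so (¬try2 ∨ wait2) ∧ ¬wait2 is false there. This is the first violation.

1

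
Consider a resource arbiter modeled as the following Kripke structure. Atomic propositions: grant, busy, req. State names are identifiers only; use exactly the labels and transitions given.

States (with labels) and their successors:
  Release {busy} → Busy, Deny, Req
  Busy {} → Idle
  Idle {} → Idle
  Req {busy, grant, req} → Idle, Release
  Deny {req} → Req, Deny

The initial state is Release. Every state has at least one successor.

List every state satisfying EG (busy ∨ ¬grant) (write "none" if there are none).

{Release, Busy, Idle, Req, Deny}

States satisfying busy ∨ ¬grant: {Release, Busy, Idle, Req, Deny}.
States satisfying EG (busy ∨ ¬grant): {Release, Busy, Idle, Req, Deny}.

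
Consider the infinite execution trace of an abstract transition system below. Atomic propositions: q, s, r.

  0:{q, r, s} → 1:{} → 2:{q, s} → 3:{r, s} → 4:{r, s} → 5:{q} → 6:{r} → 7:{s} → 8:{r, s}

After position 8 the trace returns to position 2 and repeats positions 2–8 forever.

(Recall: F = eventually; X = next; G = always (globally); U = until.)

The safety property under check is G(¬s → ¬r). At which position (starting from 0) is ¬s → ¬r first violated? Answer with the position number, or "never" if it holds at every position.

6

Check ¬s → ¬r at each position in order: 0 ✓, 1 ✓, 2 ✓, 3 ✓, 4 ✓, 5 ✓.
At position 6 the labels are {r}, so ¬s → ¬r is false there. This is the first violation.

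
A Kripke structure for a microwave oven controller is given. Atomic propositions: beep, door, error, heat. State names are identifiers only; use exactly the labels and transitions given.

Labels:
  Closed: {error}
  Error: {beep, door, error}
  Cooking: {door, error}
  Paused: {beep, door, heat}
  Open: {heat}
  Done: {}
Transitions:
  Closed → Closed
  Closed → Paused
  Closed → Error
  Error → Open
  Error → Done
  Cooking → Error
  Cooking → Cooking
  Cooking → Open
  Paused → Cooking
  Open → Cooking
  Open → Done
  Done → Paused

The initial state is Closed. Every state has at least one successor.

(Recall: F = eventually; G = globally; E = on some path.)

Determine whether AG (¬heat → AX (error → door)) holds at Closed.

Violated

States satisfying ¬heat → AX (error → door): {Error, Cooking, Paused, Open, Done}.
States satisfying AG (¬heat → AX (error → door)): {Error, Cooking, Paused, Open, Done}.
Closed is reachable from Closed and violates ¬heat → AX (error → door), so AG fails at Closed.
Closed ∉ Sat(AG (¬heat → AX (error → door))).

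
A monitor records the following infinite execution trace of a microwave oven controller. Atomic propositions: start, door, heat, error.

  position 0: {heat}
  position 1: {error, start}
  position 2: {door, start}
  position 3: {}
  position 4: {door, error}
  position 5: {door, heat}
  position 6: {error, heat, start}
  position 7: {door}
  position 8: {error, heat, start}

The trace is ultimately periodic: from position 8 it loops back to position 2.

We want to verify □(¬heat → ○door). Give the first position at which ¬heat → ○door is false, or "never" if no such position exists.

2

Check ¬heat → ○door at each position in order: 0 ✓, 1 ✓.
At position 2 the labels are {door, start} and the next position 3 has {}, so ¬heat → ○door is false there. This is the first violation.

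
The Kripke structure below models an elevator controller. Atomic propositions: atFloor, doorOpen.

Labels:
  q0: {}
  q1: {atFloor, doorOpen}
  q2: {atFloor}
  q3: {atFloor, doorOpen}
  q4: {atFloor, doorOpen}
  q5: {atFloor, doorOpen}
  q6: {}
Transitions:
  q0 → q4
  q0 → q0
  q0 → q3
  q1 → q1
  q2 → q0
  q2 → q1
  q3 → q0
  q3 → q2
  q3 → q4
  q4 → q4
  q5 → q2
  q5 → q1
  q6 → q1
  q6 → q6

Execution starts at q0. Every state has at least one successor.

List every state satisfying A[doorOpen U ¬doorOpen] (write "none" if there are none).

States satisfying doorOpen: {q1, q3, q4, q5}.
States satisfying ¬doorOpen: {q0, q2, q6}.
States satisfying A[doorOpen U ¬doorOpen]: {q0, q2, q6}.

{q0, q2, q6}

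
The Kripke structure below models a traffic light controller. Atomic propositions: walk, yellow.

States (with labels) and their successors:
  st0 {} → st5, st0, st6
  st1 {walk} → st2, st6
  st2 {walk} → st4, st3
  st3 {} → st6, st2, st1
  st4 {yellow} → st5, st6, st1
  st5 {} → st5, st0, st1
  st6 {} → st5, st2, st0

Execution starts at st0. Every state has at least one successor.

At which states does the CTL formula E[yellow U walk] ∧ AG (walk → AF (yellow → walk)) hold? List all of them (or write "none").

{st1, st2, st4}

States satisfying yellow: {st4}.
States satisfying walk: {st1, st2}.
States satisfying E[yellow U walk]: {st1, st2, st4}.
States satisfying walk → AF (yellow → walk): {st0, st1, st2, st3, st4, st5, st6}.
States satisfying AG (walk → AF (yellow → walk)): {st0, st1, st2, st3, st4, st5, st6}.
States satisfying E[yellow U walk] ∧ AG (walk → AF (yellow → walk)): {st1, st2, st4}.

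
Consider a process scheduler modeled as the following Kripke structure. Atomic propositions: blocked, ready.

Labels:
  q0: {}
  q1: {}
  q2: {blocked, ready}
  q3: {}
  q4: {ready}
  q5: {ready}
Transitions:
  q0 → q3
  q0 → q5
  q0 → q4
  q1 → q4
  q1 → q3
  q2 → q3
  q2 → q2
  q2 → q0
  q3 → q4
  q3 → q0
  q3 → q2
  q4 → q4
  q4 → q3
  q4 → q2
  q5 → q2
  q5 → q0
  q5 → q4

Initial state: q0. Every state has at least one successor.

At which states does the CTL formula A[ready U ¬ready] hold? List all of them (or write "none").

States satisfying ready: {q2, q4, q5}.
States satisfying ¬ready: {q0, q1, q3}.
States satisfying A[ready U ¬ready]: {q0, q1, q3}.

{q0, q1, q3}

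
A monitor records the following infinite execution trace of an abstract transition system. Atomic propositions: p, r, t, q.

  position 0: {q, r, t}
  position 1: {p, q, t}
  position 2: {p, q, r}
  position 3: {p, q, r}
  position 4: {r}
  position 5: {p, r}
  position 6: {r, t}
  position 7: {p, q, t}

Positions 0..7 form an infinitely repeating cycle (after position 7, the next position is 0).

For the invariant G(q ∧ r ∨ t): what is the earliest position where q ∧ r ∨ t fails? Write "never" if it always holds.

Check q ∧ r ∨ t at each position in order: 0 ✓, 1 ✓, 2 ✓, 3 ✓.
At position 4 the labels are {r}, so q ∧ r ∨ t is false there. This is the first violation.

4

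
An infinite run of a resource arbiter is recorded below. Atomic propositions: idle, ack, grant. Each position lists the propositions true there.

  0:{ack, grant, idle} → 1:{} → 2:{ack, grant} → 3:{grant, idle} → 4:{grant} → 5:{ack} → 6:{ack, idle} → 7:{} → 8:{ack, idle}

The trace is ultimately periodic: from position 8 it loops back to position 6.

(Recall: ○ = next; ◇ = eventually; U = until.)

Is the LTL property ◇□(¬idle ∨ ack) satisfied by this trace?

□(¬idle ∨ ack) holds at position 4, which is reachable from 0, so ◇□(¬idle ∨ ack) holds.

Holds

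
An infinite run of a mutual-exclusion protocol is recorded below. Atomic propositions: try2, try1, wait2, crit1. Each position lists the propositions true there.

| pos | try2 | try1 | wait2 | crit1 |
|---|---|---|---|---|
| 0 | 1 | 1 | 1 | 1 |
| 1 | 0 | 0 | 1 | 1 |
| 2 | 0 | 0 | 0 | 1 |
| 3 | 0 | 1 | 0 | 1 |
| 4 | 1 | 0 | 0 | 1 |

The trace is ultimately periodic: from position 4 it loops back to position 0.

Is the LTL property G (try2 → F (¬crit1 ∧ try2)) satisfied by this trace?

Violated

try2 → F (¬crit1 ∧ try2) must hold at every position from 0 onward. It fails at position 0, so G (try2 → F (¬crit1 ∧ try2)) is false.
Positions where try2 holds: 0, 4.
Check F (¬crit1 ∧ try2) at each: 0→fails, 4→fails.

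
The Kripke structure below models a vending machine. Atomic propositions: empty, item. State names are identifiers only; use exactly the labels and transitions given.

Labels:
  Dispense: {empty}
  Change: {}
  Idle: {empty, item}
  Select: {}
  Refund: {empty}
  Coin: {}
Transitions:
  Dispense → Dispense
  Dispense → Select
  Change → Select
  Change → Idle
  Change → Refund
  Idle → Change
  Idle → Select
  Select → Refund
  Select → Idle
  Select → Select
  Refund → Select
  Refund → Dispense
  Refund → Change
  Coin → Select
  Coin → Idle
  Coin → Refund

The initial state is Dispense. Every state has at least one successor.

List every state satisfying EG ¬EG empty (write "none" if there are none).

{Change, Idle, Select, Coin}

States satisfying ¬EG empty: {Change, Idle, Select, Coin}.
States satisfying EG ¬EG empty: {Change, Idle, Select, Coin}.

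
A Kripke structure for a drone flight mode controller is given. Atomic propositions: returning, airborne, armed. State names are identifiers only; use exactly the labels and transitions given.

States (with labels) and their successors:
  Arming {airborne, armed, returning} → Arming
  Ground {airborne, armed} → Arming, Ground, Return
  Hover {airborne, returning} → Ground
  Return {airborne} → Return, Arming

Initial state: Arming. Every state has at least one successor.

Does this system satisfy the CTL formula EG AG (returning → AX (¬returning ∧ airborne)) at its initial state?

Violated

States satisfying AG (returning → AX (¬returning ∧ airborne)): ∅.
States satisfying EG AG (returning → AX (¬returning ∧ airborne)): ∅.
No suitable path/successor from Arming witnesses the formula.
Arming ∉ Sat(EG AG (returning → AX (¬returning ∧ airborne))).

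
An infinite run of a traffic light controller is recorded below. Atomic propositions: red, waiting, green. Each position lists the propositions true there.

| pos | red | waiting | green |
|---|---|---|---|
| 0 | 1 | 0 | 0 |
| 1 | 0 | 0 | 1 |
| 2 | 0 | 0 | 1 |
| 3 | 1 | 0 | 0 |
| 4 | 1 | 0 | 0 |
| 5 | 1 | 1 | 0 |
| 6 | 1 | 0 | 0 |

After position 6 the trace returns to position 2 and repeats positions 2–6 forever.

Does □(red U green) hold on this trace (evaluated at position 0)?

red U green holds at every position 0..6, and those are all positions ever visited, so □(red U green) holds.

Satisfied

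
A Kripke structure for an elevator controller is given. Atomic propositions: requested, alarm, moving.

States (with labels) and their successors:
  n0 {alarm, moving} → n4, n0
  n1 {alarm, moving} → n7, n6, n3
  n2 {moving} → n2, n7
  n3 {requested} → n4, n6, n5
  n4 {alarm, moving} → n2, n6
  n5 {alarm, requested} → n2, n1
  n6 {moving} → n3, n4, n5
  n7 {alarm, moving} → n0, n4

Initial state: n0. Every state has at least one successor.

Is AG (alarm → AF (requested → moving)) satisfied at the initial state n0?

Holds

States satisfying alarm → AF (requested → moving): {n0, n1, n2, n3, n4, n5, n6, n7}.
States satisfying AG (alarm → AF (requested → moving)): {n0, n1, n2, n3, n4, n5, n6, n7}.
Every state reachable from n0 satisfies alarm → AF (requested → moving).
n0 ∈ Sat(AG (alarm → AF (requested → moving))).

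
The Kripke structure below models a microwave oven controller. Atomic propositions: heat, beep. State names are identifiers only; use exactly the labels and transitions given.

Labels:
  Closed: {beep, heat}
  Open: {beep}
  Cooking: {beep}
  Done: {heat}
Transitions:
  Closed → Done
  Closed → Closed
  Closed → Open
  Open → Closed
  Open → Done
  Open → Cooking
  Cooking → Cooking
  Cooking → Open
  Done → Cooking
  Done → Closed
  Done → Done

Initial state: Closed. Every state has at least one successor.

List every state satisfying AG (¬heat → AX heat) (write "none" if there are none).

States satisfying ¬heat → AX heat: {Closed, Done}.
States satisfying AG (¬heat → AX heat): ∅.

none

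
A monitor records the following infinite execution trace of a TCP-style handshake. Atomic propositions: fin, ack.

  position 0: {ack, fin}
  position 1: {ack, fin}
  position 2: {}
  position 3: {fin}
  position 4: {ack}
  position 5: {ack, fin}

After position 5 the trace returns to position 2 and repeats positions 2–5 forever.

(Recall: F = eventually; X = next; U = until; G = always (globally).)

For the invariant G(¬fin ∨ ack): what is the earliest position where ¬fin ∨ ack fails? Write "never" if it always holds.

Check ¬fin ∨ ack at each position in order: 0 ✓, 1 ✓, 2 ✓.
At position 3 the labels are {fin}, so ¬fin ∨ ack is false there. This is the first violation.

3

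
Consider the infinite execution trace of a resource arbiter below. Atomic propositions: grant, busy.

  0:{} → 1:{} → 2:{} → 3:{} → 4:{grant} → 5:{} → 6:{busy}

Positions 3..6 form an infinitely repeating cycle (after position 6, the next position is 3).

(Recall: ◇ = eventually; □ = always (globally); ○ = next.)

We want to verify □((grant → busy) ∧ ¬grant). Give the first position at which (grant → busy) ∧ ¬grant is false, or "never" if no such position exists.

4

Check (grant → busy) ∧ ¬grant at each position in order: 0 ✓, 1 ✓, 2 ✓, 3 ✓.
At position 4 the labels are {grant}, so (grant → busy) ∧ ¬grant is false there. This is the first violation.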